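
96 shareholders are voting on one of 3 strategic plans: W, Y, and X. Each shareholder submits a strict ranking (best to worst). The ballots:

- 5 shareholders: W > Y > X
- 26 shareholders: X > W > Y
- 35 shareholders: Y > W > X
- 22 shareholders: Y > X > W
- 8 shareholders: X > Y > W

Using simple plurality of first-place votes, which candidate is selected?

Y

First-place votes: W 5, Y 57, X 34.
Y has the most first-place votes.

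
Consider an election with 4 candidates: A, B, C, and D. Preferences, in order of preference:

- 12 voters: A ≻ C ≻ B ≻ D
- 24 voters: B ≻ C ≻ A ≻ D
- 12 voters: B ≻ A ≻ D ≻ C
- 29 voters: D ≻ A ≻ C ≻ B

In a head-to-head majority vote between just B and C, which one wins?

C

Voters preferring B to C: 36; preferring C to B: 41.
C wins the head-to-head.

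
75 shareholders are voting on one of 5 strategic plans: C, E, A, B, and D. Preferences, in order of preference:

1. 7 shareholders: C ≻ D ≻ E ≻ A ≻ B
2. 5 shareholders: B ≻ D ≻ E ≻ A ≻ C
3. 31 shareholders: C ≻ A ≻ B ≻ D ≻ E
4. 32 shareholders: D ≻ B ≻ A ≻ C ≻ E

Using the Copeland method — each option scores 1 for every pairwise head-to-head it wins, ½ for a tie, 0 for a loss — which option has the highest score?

C: beats E, A, B, and D → score 4.
E: loses to C, A, B, and D → score 0.
A: beats E and B; loses to C and D → score 2.
B: beats E; loses to C, A, and D → score 1.
D: beats E, A, and B; loses to C → score 3.
C has the best pairwise record.

C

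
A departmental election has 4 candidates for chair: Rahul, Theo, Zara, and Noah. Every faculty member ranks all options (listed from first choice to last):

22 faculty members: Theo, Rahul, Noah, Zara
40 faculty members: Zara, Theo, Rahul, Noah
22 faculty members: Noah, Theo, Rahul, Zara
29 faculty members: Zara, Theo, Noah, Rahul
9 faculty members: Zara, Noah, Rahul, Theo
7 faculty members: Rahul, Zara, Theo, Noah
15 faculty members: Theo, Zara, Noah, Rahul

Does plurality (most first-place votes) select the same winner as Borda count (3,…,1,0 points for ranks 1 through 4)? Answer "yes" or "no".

Plurality — first-place votes: Rahul 7, Theo 37, Zara 78, Noah 22. Winner: Zara.
Borda — scores: Rahul 136, Theo 300, Zara 278, Noah 150. Winner: Theo.
The two methods disagree.

no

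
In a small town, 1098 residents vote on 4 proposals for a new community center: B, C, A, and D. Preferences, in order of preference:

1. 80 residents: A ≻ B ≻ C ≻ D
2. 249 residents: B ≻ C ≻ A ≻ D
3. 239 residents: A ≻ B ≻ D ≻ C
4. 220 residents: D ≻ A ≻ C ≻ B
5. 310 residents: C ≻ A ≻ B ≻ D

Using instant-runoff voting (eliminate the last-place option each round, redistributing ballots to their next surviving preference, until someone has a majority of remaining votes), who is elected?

C

Round 1: B 249, C 310, A 319, D 220. Eliminate D.
Round 2: B 249, C 310, A 539. Eliminate B.
Round 3: C 559, A 539. C has a majority.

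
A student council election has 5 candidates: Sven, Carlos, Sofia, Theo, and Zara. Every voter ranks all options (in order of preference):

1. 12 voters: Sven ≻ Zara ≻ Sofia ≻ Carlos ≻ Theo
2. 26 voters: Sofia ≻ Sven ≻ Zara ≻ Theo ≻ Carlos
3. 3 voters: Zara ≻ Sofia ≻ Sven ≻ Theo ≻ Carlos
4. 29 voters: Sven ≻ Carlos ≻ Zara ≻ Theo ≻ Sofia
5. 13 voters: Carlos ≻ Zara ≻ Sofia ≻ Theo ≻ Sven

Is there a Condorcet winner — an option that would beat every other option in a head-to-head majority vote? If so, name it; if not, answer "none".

none

Checking pairwise contests:
Sofia beats Sven 42–41.
Sven beats Carlos 70–13.
Carlos beats Sofia 42–41.
Sven beats Theo 70–13.
Sven beats Zara 67–16.
Every option loses at least one head-to-head, so there is no Condorcet winner.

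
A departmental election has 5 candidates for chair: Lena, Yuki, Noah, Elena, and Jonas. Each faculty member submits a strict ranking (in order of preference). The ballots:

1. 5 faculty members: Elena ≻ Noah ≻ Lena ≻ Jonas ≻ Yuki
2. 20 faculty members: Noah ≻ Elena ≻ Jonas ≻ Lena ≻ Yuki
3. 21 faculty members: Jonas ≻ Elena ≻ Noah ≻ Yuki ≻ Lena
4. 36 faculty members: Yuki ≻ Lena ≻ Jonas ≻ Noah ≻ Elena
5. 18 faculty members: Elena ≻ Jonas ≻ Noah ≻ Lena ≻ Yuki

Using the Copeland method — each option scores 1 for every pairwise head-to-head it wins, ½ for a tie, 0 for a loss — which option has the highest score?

Jonas

Lena: loses to Yuki, Noah, Elena, and Jonas → score 0.
Yuki: beats Lena; loses to Noah, Elena, and Jonas → score 1.
Noah: beats Lena, Yuki, and Elena; loses to Jonas → score 3.
Elena: beats Lena and Yuki; loses to Noah and Jonas → score 2.
Jonas: beats Lena, Yuki, Noah, and Elena → score 4.
Jonas has the best pairwise record.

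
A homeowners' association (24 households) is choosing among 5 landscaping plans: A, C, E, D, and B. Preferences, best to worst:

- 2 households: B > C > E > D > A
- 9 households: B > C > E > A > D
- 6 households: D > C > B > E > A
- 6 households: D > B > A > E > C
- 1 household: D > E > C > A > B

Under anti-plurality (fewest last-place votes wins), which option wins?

Last-place votes: A 8, C 6, E 0, D 9, B 1.
E is ranked last by the fewest voters, so E wins.

E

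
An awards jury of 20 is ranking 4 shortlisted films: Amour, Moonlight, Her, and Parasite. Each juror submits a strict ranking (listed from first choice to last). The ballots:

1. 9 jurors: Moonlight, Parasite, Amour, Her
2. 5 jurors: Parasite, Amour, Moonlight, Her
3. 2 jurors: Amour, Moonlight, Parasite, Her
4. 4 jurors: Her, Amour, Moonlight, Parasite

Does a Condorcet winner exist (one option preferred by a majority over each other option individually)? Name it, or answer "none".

Checking pairwise contests:
Parasite beats Amour 14–6.
Amour beats Moonlight 11–9.
Amour beats Her 16–4.
Moonlight beats Parasite 15–5.
Every option loses at least one head-to-head, so there is no Condorcet winner.

none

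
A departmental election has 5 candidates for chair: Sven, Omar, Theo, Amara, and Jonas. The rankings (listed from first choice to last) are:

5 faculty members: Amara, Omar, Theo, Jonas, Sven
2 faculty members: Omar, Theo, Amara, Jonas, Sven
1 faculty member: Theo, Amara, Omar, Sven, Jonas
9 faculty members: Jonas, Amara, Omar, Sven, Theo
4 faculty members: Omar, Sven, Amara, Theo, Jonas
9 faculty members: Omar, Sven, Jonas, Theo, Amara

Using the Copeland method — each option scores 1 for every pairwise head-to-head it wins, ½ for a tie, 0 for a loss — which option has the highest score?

Omar

Sven: beats Theo; loses to Omar, Amara, and Jonas → score 1.
Omar: beats Sven, Theo, and Jonas; ties Amara → score 3.5.
Theo: loses to Sven, Omar, Amara, and Jonas → score 0.
Amara: beats Sven and Theo; ties Omar; loses to Jonas → score 2.5.
Jonas: beats Sven, Theo, and Amara; loses to Omar → score 3.
Omar has the best pairwise record.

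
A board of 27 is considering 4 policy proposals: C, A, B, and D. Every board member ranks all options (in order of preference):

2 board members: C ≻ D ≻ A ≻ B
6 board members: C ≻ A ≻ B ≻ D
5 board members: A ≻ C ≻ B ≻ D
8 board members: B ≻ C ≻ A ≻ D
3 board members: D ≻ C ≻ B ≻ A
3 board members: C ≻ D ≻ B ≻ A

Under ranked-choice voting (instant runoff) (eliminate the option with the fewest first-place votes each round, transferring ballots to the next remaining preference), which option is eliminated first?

D

Round 1: C 11, A 5, B 8, D 3. Eliminate D.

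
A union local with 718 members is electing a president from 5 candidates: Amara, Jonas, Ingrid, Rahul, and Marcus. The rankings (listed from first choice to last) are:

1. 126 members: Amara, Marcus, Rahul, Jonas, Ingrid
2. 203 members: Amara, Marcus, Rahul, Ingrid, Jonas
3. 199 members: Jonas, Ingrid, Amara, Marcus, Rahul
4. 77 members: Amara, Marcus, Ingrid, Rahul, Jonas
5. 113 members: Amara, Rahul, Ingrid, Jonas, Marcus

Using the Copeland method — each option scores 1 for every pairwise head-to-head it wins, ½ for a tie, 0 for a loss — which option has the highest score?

Amara: beats Jonas, Ingrid, Rahul, and Marcus → score 4.
Jonas: loses to Amara, Ingrid, Rahul, and Marcus → score 0.
Ingrid: beats Jonas; loses to Amara, Rahul, and Marcus → score 1.
Rahul: beats Jonas and Ingrid; loses to Amara and Marcus → score 2.
Marcus: beats Jonas, Ingrid, and Rahul; loses to Amara → score 3.
Amara has the best pairwise record.

Amara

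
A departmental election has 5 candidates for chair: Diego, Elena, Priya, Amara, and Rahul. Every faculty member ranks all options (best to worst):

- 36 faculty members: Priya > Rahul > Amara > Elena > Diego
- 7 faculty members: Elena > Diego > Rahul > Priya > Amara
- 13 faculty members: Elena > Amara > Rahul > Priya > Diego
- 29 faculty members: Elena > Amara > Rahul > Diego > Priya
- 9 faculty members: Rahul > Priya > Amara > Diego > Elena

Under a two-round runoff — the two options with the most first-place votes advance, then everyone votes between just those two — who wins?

Elena

Round 1 first-place votes: Diego 0, Elena 49, Priya 36, Amara 0, Rahul 9.
Elena and Priya advance.
Runoff: Elena is preferred to Priya by 49 voters; Priya by 45.
Elena wins the runoff.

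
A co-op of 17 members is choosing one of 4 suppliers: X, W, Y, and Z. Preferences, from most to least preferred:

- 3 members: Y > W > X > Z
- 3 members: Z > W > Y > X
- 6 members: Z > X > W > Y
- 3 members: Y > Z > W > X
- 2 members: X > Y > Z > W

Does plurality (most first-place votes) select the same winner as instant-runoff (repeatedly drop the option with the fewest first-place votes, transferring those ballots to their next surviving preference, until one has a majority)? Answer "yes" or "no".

yes

Plurality — first-place votes: X 2, W 0, Y 6, Z 9. Winner: Z.
Instant-runoff — R1 X 2, W 0, Y 6, Z 9 (Z winner). Winner: Z.
The two methods agree.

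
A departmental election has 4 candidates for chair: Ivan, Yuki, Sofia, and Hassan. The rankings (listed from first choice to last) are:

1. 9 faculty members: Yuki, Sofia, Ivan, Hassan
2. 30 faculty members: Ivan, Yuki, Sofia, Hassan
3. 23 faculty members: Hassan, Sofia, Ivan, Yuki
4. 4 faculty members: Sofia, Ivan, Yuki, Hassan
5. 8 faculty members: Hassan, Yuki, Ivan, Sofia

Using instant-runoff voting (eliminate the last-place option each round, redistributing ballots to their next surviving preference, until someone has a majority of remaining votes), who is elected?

Round 1: Ivan 30, Yuki 9, Sofia 4, Hassan 31. Eliminate Sofia.
Round 2: Ivan 34, Yuki 9, Hassan 31. Eliminate Yuki.
Round 3: Ivan 43, Hassan 31. Ivan has a majority.

Ivan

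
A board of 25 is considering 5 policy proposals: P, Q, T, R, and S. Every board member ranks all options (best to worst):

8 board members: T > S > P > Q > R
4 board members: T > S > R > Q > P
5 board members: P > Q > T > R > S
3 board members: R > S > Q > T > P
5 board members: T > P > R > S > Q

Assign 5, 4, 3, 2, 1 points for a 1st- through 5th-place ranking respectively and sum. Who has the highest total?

T

P: 8·3 + 4·1 + 5·5 + 3·1 + 5·4 = 76
Q: 8·2 + 4·2 + 5·4 + 3·3 + 5·1 = 58
T: 8·5 + 4·5 + 5·3 + 3·2 + 5·5 = 106
R: 8·1 + 4·3 + 5·2 + 3·5 + 5·3 = 60
S: 8·4 + 4·4 + 5·1 + 3·4 + 5·2 = 75
T has the highest Borda score (106).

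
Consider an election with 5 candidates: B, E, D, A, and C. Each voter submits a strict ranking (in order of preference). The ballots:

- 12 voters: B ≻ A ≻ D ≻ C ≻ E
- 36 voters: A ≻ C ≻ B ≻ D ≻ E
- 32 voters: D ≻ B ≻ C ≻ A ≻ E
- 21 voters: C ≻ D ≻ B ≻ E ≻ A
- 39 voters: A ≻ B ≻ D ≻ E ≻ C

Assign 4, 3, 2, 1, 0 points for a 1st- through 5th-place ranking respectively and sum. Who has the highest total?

B: 12·4 + 36·2 + 32·3 + 21·2 + 39·3 = 375
E: 12·0 + 36·0 + 32·0 + 21·1 + 39·1 = 60
D: 12·2 + 36·1 + 32·4 + 21·3 + 39·2 = 329
A: 12·3 + 36·4 + 32·1 + 21·0 + 39·4 = 368
C: 12·1 + 36·3 + 32·2 + 21·4 + 39·0 = 268
B has the highest Borda score (375).

B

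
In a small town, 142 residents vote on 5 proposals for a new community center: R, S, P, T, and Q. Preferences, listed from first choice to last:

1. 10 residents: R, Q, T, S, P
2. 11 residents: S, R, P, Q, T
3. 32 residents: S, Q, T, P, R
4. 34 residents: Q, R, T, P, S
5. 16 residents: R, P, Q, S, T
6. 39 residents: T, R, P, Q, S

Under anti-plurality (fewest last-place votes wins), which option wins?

Q

Last-place votes: R 32, S 73, P 10, T 27, Q 0.
Q is ranked last by the fewest voters, so Q wins.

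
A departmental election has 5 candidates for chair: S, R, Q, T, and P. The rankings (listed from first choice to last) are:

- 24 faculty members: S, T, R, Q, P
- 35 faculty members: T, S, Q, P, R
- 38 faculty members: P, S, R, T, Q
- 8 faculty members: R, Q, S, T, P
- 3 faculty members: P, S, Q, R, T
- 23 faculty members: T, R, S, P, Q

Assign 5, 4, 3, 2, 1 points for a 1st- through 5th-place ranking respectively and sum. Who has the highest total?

S

S: 24·5 + 35·4 + 38·4 + 8·3 + 3·4 + 23·3 = 517
R: 24·3 + 35·1 + 38·3 + 8·5 + 3·2 + 23·4 = 359
Q: 24·2 + 35·3 + 38·1 + 8·4 + 3·3 + 23·1 = 255
T: 24·4 + 35·5 + 38·2 + 8·2 + 3·1 + 23·5 = 481
P: 24·1 + 35·2 + 38·5 + 8·1 + 3·5 + 23·2 = 353
S has the highest Borda score (517).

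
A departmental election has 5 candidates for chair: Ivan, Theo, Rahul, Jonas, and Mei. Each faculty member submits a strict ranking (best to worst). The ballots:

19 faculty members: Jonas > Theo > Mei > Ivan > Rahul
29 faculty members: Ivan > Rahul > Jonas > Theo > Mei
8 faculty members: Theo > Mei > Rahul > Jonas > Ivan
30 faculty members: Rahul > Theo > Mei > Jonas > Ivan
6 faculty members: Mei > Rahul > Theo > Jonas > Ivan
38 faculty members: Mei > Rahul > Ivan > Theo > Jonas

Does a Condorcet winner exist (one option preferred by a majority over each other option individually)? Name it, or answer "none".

none

Checking pairwise contests:
Rahul beats Ivan 82–48.
Ivan beats Theo 67–63.
Mei beats Rahul 71–59.
Ivan beats Jonas 67–63.
Theo beats Mei 86–44.
Every option loses at least one head-to-head, so there is no Condorcet winner.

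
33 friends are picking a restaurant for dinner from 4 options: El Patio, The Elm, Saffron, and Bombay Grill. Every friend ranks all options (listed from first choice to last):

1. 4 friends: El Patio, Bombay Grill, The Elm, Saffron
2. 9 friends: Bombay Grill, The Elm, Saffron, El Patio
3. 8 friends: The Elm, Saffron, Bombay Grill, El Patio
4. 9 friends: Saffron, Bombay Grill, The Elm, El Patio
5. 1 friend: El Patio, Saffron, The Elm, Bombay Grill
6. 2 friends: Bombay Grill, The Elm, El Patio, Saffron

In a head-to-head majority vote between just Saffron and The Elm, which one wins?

Voters preferring Saffron to The Elm: 10; preferring The Elm to Saffron: 23.
The Elm wins the head-to-head.

The Elm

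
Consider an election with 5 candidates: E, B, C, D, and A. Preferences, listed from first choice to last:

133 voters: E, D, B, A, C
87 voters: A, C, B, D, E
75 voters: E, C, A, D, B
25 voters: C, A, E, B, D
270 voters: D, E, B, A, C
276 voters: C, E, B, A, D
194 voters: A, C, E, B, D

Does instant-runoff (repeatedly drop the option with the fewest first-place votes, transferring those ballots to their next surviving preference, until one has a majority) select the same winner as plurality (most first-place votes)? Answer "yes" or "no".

yes

Instant-runoff — R1 E 208, B 0, C 301, D 270, A 281 (B out); R2 E 208, C 301, D 270, A 281 (E out); R3 C 376, D 403, A 281 (A out); R4 C 657, D 403 (C winner). Winner: C.
Plurality — first-place votes: E 208, B 0, C 301, D 270, A 281. Winner: C.
The two methods agree.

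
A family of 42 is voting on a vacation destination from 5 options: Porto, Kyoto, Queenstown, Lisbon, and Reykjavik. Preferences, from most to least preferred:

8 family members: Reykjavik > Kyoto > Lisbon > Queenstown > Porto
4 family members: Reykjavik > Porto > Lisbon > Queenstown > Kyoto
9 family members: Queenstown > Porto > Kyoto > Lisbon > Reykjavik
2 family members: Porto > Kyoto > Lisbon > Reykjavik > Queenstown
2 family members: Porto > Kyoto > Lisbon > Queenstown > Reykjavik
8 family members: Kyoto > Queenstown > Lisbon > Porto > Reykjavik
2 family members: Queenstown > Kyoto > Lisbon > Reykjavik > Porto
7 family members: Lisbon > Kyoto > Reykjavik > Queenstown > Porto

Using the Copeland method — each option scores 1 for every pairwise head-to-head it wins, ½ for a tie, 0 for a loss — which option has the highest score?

Kyoto

Porto: ties Reykjavik; loses to Kyoto, Queenstown, and Lisbon → score 0.5.
Kyoto: beats Porto, Queenstown, Lisbon, and Reykjavik → score 4.
Queenstown: beats Porto; ties Reykjavik; loses to Kyoto and Lisbon → score 1.5.
Lisbon: beats Porto, Queenstown, and Reykjavik; loses to Kyoto → score 3.
Reykjavik: ties Porto and Queenstown; loses to Kyoto and Lisbon → score 1.
Kyoto has the best pairwise record.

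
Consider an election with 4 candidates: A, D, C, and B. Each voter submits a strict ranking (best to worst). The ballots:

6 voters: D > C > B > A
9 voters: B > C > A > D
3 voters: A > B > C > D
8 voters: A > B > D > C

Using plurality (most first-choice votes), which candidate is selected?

A

First-place votes: A 11, D 6, C 0, B 9.
A has the most first-place votes.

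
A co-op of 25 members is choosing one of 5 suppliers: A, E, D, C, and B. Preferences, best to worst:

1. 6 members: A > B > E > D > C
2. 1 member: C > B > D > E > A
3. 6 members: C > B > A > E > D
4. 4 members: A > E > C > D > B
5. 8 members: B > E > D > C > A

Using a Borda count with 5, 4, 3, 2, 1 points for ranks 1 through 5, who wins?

B

A: 6·5 + 1·1 + 6·3 + 4·5 + 8·1 = 77
E: 6·3 + 1·2 + 6·2 + 4·4 + 8·4 = 80
D: 6·2 + 1·3 + 6·1 + 4·2 + 8·3 = 53
C: 6·1 + 1·5 + 6·5 + 4·3 + 8·2 = 69
B: 6·4 + 1·4 + 6·4 + 4·1 + 8·5 = 96
B has the highest Borda score (96).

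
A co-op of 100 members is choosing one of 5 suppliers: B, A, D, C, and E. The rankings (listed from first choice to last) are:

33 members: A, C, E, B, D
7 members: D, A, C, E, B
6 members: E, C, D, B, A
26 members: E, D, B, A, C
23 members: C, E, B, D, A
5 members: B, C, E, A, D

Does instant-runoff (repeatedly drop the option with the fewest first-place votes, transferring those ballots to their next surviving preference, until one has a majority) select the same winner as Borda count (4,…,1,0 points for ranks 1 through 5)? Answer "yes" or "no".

Instant-runoff — R1 B 5, A 33, D 7, C 23, E 32 (B out); R2 A 33, D 7, C 28, E 32 (D out); R3 A 40, C 28, E 32 (C out); R4 A 40, E 60 (E winner). Winner: E.
Borda — scores: B 157, A 184, D 141, C 238, E 280. Winner: E.
The two methods agree.

yes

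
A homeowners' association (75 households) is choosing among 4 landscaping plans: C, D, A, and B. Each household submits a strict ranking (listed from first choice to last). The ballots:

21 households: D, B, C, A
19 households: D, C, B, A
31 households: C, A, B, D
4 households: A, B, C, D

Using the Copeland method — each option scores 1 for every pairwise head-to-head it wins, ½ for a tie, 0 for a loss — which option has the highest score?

D

C: beats A and B; loses to D → score 2.
D: beats C, A, and B → score 3.
A: loses to C, D, and B → score 0.
B: beats A; loses to C and D → score 1.
D has the best pairwise record.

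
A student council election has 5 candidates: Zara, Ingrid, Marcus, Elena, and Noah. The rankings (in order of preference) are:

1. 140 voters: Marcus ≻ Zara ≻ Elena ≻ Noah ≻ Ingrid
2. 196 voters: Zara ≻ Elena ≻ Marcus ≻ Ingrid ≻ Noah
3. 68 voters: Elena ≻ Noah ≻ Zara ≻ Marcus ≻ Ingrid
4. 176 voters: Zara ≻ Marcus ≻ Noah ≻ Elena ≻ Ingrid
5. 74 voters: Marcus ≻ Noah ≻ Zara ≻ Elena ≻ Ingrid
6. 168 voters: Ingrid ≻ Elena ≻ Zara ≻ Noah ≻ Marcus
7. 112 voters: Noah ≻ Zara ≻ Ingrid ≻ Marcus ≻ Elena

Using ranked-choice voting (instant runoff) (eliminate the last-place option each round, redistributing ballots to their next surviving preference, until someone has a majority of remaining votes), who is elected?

Zara

Round 1: Zara 372, Ingrid 168, Marcus 214, Elena 68, Noah 112. Eliminate Elena.
Round 2: Zara 372, Ingrid 168, Marcus 214, Noah 180. Eliminate Ingrid.
Round 3: Zara 540, Marcus 214, Noah 180. Zara has a majority.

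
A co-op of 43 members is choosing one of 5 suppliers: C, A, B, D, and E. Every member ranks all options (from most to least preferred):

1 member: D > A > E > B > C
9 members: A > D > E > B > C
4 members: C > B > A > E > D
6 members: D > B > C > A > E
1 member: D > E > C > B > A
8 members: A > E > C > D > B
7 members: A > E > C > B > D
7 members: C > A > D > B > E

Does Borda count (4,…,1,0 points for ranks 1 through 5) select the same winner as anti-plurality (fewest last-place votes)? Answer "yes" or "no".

yes

Borda — scores: C 88, A 134, B 55, D 81, E 72. Winner: A.
Anti-plurality — last-place votes: C 10, A 1, B 8, D 11, E 13. Winner: A.
The two methods agree.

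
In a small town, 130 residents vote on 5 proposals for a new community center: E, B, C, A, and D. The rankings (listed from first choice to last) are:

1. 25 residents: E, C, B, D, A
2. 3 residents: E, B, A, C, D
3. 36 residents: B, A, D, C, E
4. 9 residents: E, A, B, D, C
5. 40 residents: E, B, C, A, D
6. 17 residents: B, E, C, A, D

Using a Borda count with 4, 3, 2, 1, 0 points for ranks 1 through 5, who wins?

B

E: 25·4 + 3·4 + 36·0 + 9·4 + 40·4 + 17·3 = 359
B: 25·2 + 3·3 + 36·4 + 9·2 + 40·3 + 17·4 = 409
C: 25·3 + 3·1 + 36·1 + 9·0 + 40·2 + 17·2 = 228
A: 25·0 + 3·2 + 36·3 + 9·3 + 40·1 + 17·1 = 198
D: 25·1 + 3·0 + 36·2 + 9·1 + 40·0 + 17·0 = 106
B has the highest Borda score (409).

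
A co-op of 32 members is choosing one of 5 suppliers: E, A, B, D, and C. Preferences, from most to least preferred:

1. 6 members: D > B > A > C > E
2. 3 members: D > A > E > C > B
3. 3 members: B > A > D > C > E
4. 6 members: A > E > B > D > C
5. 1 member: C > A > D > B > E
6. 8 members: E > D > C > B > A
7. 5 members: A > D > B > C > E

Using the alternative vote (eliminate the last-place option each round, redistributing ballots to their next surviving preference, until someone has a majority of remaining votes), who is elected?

D

Round 1: E 8, A 11, B 3, D 9, C 1. Eliminate C.
Round 2: E 8, A 12, B 3, D 9. Eliminate B.
Round 3: E 8, A 15, D 9. Eliminate E.
Round 4: A 15, D 17. D has a majority.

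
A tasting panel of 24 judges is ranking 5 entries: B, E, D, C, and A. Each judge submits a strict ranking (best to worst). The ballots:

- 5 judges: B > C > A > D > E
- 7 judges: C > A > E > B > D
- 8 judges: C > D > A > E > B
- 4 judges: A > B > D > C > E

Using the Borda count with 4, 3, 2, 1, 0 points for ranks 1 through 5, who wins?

B: 5·4 + 7·1 + 8·0 + 4·3 = 39
E: 5·0 + 7·2 + 8·1 + 4·0 = 22
D: 5·1 + 7·0 + 8·3 + 4·2 = 37
C: 5·3 + 7·4 + 8·4 + 4·1 = 79
A: 5·2 + 7·3 + 8·2 + 4·4 = 63
C has the highest Borda score (79).

C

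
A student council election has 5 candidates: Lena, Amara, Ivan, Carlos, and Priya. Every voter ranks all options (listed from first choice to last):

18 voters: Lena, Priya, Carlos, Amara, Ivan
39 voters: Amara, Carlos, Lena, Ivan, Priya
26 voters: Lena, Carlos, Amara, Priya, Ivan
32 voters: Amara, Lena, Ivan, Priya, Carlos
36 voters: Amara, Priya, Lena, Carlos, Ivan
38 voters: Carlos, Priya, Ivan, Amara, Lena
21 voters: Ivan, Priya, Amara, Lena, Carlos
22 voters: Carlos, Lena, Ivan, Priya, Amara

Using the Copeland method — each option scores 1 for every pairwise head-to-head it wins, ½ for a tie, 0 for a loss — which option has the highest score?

Lena: beats Ivan, Carlos, and Priya; loses to Amara → score 3.
Amara: beats Lena, Ivan, Carlos, and Priya → score 4.
Ivan: loses to Lena, Amara, Carlos, and Priya → score 0.
Carlos: beats Ivan and Priya; loses to Lena and Amara → score 2.
Priya: beats Ivan; loses to Lena, Amara, and Carlos → score 1.
Amara has the best pairwise record.

Amara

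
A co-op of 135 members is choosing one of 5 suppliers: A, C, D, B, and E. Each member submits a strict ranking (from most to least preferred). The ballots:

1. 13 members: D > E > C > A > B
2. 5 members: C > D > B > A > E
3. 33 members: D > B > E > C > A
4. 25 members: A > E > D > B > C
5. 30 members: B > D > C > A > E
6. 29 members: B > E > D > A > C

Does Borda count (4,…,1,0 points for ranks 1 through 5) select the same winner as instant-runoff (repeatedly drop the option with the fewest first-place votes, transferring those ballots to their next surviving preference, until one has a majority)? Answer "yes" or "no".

yes

Borda — scores: A 177, C 139, D 397, B 370, E 267. Winner: D.
Instant-runoff — R1 A 25, C 5, D 46, B 59, E 0 (E out); R2 A 25, C 5, D 46, B 59 (C out); R3 A 25, D 51, B 59 (A out); R4 D 76, B 59 (D winner). Winner: D.
The two methods agree.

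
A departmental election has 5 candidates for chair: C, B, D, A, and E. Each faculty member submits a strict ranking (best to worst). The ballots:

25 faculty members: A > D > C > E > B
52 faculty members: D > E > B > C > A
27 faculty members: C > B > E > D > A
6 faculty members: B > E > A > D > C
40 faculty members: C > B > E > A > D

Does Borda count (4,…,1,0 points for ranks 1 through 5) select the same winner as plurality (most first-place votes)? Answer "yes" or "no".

yes

Borda — scores: C 370, B 329, D 316, A 152, E 333. Winner: C.
Plurality — first-place votes: C 67, B 6, D 52, A 25, E 0. Winner: C.
The two methods agree.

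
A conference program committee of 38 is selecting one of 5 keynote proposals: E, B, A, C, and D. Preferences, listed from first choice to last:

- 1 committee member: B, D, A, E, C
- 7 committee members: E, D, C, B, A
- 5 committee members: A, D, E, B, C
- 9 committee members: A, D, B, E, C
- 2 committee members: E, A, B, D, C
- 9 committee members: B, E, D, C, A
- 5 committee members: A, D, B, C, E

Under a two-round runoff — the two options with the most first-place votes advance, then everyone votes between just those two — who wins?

Round 1 first-place votes: E 9, B 10, A 19, C 0, D 0.
A and B advance.
Runoff: A is preferred to B by 21 voters; B by 17.
A wins the runoff.

A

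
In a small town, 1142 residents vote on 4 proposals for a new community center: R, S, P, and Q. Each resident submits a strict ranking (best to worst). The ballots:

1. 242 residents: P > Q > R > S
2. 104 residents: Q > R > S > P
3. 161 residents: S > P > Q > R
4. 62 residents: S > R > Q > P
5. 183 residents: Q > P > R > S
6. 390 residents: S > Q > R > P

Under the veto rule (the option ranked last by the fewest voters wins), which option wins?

Last-place votes: R 161, S 425, P 556, Q 0.
Q is ranked last by the fewest voters, so Q wins.

Q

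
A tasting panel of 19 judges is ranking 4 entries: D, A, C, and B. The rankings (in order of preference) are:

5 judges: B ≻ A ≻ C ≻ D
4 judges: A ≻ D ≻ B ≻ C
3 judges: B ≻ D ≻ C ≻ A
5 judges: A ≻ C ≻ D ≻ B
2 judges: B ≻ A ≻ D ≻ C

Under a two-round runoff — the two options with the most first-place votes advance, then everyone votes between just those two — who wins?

Round 1 first-place votes: D 0, A 9, C 0, B 10.
B and A advance.
Runoff: B is preferred to A by 10 voters; A by 9.
B wins the runoff.

B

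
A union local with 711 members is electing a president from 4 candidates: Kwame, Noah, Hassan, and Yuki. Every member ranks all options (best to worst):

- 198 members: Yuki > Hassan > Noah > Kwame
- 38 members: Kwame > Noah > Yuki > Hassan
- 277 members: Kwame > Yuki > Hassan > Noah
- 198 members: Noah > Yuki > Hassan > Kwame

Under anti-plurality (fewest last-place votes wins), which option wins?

Yuki

Last-place votes: Kwame 396, Noah 277, Hassan 38, Yuki 0.
Yuki is ranked last by the fewest voters, so Yuki wins.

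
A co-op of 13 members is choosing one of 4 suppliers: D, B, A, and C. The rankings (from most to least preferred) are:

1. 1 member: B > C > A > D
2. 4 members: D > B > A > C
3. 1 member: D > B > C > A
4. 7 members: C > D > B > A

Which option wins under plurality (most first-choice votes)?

First-place votes: D 5, B 1, A 0, C 7.
C has the most first-place votes.

C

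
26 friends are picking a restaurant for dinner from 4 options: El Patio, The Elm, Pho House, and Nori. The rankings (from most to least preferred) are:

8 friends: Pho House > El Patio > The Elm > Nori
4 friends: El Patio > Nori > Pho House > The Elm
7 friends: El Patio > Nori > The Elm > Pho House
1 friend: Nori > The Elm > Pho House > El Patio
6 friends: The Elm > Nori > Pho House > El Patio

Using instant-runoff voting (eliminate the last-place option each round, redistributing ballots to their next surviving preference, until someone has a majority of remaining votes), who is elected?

Pho House

Round 1: El Patio 11, The Elm 6, Pho House 8, Nori 1. Eliminate Nori.
Round 2: El Patio 11, The Elm 7, Pho House 8. Eliminate The Elm.
Round 3: El Patio 11, Pho House 15. Pho House has a majority.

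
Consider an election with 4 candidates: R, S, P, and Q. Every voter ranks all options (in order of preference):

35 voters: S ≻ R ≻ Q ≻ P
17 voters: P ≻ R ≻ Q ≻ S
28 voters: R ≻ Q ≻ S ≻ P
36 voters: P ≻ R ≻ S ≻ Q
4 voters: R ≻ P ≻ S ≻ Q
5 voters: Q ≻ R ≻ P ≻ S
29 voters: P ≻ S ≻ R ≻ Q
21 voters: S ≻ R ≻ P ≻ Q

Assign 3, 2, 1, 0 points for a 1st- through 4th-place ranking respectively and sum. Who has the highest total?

R: 35·2 + 17·2 + 28·3 + 36·2 + 4·3 + 5·2 + 29·1 + 21·2 = 353
S: 35·3 + 17·0 + 28·1 + 36·1 + 4·1 + 5·0 + 29·2 + 21·3 = 294
P: 35·0 + 17·3 + 28·0 + 36·3 + 4·2 + 5·1 + 29·3 + 21·1 = 280
Q: 35·1 + 17·1 + 28·2 + 36·0 + 4·0 + 5·3 + 29·0 + 21·0 = 123
R has the highest Borda score (353).

R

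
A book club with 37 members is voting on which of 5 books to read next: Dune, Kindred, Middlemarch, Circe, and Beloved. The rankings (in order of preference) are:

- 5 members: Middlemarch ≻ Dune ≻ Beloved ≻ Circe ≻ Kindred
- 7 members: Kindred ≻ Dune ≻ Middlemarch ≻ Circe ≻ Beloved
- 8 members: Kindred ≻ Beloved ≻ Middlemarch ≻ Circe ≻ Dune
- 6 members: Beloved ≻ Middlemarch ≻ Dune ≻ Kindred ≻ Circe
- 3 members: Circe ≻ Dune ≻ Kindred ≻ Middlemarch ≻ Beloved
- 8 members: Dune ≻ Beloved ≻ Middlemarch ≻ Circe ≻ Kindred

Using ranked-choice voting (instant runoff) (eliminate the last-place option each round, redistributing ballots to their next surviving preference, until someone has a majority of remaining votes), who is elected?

Round 1: Dune 8, Kindred 15, Middlemarch 5, Circe 3, Beloved 6. Eliminate Circe.
Round 2: Dune 11, Kindred 15, Middlemarch 5, Beloved 6. Eliminate Middlemarch.
Round 3: Dune 16, Kindred 15, Beloved 6. Eliminate Beloved.
Round 4: Dune 22, Kindred 15. Dune has a majority.

Dune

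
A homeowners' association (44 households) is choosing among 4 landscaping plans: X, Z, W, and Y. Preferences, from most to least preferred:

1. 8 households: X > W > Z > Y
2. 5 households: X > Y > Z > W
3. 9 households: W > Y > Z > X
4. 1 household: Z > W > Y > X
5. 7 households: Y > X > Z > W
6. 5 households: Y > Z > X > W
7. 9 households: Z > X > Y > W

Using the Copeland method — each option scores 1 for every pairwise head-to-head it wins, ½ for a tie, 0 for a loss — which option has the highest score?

X: beats W; ties Y; loses to Z → score 1.5.
Z: beats X and W; loses to Y → score 2.
W: loses to X, Z, and Y → score 0.
Y: beats Z and W; ties X → score 2.5.
Y has the best pairwise record.

Y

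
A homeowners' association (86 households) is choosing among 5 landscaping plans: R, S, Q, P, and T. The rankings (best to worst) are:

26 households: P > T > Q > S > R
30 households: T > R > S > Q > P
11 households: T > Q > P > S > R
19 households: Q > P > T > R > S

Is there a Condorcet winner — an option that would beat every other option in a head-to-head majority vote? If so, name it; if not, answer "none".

Checking pairwise contests:
Q beats R 56–30.
R beats S 49–37.
T beats Q 67–19.
Q beats P 60–26.
P beats T 45–41.
Every option loses at least one head-to-head, so there is no Condorcet winner.

none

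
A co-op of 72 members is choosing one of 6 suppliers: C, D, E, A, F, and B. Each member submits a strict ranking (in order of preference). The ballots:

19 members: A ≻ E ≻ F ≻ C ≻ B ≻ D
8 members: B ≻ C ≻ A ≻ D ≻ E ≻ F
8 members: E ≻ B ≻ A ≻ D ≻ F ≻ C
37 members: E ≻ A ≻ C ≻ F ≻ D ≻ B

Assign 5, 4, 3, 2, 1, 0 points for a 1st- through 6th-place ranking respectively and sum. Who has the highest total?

C: 19·2 + 8·4 + 8·0 + 37·3 = 181
D: 19·0 + 8·2 + 8·2 + 37·1 = 69
E: 19·4 + 8·1 + 8·5 + 37·5 = 309
A: 19·5 + 8·3 + 8·3 + 37·4 = 291
F: 19·3 + 8·0 + 8·1 + 37·2 = 139
B: 19·1 + 8·5 + 8·4 + 37·0 = 91
E has the highest Borda score (309).

E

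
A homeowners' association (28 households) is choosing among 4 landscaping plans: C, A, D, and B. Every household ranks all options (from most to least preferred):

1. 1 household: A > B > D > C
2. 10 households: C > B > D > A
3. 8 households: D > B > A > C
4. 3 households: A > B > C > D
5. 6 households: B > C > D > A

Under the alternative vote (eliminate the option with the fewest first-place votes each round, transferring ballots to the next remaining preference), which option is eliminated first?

Round 1: C 10, A 4, D 8, B 6. Eliminate A.

A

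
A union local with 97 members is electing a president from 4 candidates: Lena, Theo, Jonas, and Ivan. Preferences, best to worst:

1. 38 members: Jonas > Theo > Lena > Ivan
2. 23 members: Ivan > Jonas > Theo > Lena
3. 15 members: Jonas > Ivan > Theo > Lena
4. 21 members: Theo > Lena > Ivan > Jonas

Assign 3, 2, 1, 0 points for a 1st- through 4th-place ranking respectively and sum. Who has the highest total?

Lena: 38·1 + 23·0 + 15·0 + 21·2 = 80
Theo: 38·2 + 23·1 + 15·1 + 21·3 = 177
Jonas: 38·3 + 23·2 + 15·3 + 21·0 = 205
Ivan: 38·0 + 23·3 + 15·2 + 21·1 = 120
Jonas has the highest Borda score (205).

Jonas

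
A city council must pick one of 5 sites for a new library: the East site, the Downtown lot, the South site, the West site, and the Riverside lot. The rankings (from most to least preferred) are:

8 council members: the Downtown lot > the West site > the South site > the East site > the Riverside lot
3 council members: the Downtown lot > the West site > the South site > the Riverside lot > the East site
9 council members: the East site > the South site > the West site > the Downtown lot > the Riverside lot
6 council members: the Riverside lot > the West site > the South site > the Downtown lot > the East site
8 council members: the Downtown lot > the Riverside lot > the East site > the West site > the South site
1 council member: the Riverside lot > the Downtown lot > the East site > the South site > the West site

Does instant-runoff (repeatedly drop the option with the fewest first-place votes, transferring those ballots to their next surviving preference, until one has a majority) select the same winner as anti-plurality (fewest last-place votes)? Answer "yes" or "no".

Instant-runoff — R1 the East site 9, the Downtown lot 19, the South site 0, the West site 0, the Riverside lot 7 (the Downtown lot winner). Winner: the Downtown lot.
Anti-plurality — last-place votes: the East site 9, the Downtown lot 0, the South site 8, the West site 1, the Riverside lot 17. Winner: the Downtown lot.
The two methods agree.

yes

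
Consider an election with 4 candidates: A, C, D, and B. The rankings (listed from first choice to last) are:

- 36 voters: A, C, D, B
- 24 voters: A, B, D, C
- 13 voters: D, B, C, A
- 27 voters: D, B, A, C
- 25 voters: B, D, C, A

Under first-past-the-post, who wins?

First-place votes: A 60, C 0, D 40, B 25.
A has the most first-place votes.

A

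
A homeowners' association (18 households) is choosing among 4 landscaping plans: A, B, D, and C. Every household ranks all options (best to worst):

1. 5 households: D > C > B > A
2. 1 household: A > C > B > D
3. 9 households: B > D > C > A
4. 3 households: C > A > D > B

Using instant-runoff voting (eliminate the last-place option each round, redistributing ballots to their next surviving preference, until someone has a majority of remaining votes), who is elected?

B

Round 1: A 1, B 9, D 5, C 3. Eliminate A.
Round 2: B 9, D 5, C 4. Eliminate C.
Round 3: B 10, D 8. B has a majority.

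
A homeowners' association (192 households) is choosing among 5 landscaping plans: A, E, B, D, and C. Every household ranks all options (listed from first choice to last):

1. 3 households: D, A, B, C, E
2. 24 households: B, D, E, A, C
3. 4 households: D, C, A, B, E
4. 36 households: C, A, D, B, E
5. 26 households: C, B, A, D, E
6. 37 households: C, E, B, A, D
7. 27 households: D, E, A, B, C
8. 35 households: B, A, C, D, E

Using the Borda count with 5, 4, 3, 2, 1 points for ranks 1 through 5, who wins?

C

A: 3·4 + 24·2 + 4·3 + 36·4 + 26·3 + 37·2 + 27·3 + 35·4 = 589
E: 3·1 + 24·3 + 4·1 + 36·1 + 26·1 + 37·4 + 27·4 + 35·1 = 432
B: 3·3 + 24·5 + 4·2 + 36·2 + 26·4 + 37·3 + 27·2 + 35·5 = 653
D: 3·5 + 24·4 + 4·5 + 36·3 + 26·2 + 37·1 + 27·5 + 35·2 = 533
C: 3·2 + 24·1 + 4·4 + 36·5 + 26·5 + 37·5 + 27·1 + 35·3 = 673
C has the highest Borda score (673).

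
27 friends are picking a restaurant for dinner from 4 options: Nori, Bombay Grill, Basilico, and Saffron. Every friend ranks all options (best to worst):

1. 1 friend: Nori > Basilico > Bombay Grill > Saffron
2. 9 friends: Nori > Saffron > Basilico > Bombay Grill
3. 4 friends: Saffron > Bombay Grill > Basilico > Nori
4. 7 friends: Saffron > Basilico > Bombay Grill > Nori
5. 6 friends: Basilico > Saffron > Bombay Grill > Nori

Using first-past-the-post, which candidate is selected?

First-place votes: Nori 10, Bombay Grill 0, Basilico 6, Saffron 11.
Saffron has the most first-place votes.

Saffron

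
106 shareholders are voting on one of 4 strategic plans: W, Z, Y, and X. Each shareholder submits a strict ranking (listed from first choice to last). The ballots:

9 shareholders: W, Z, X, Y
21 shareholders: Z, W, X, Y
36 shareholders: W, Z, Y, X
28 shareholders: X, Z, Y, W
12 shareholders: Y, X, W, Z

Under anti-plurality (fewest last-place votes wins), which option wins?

Last-place votes: W 28, Z 12, Y 30, X 36.
Z is ranked last by the fewest voters, so Z wins.

Z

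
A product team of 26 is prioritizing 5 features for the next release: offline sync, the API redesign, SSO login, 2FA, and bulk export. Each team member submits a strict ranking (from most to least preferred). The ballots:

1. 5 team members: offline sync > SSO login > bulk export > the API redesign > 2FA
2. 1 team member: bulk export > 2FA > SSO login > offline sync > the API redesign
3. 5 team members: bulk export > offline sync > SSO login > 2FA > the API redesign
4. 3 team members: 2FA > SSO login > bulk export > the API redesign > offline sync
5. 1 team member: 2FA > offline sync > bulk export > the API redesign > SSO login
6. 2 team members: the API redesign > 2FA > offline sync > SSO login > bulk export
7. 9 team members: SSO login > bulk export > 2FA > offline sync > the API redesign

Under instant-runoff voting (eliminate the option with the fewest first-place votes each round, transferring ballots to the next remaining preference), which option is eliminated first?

Round 1: offline sync 5, the API redesign 2, SSO login 9, 2FA 4, bulk export 6. Eliminate the API redesign.

the API redesign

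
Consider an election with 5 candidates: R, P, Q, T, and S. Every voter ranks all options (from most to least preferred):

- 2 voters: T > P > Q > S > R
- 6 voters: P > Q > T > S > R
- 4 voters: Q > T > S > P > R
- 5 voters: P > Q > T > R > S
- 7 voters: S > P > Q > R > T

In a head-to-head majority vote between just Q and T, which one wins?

Voters preferring Q to T: 22; preferring T to Q: 2.
Q wins the head-to-head.

Q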